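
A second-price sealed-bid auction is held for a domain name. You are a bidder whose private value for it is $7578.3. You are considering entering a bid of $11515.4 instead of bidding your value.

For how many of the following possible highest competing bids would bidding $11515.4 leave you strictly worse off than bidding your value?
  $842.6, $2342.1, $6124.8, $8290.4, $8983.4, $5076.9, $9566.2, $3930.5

3

The deviation hurts exactly when the highest competing bid lies strictly between $7578.3 and $11515.4 — overbidding then wins at a price above your value.
$842.6: below both → same outcome either way.
$2342.1: below both → same outcome either way.
$6124.8: below both → same outcome either way.
$8290.4: inside the interval → strictly worse (loss $712.1).
$8983.4: inside the interval → strictly worse (loss $1405.1).
$5076.9: below both → same outcome either way.
$9566.2: inside the interval → strictly worse (loss $1987.9).
$3930.5: below both → same outcome either way.
Count: 3.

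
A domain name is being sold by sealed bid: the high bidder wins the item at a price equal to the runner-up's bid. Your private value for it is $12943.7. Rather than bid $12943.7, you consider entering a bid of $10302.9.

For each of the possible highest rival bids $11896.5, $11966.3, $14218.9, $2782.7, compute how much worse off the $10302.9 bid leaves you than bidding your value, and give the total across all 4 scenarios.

$2024.6

The deviation costs you only when the competing bid falls strictly between $10302.9 and $12943.7; elsewhere both bids give the same outcome.
$11896.5: truthful payoff $1047.2, deviation payoff $0 → loss $1047.2.
$11966.3: truthful payoff $977.4, deviation payoff $0 → loss $977.4.
$14218.9: outcomes coincide → loss $0.
$2782.7: outcomes coincide → loss $0.
Total loss = $1047.2 + $977.4 = $2024.6.
Truthful bidding weakly dominates here: raising your bid can only win items priced above your value, and lowering it can only forfeit items priced below.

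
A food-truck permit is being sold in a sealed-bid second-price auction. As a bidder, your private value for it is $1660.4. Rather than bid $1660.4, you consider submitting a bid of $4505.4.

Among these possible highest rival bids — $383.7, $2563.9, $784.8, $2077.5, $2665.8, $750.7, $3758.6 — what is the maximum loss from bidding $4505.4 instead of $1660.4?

$383.7: same outcome either way → loss $0.
$2563.9: truthful gives $0, deviation gives −$903.5 → loss $903.5.
$784.8: same outcome either way → loss $0.
$2077.5: truthful gives $0, deviation gives −$417.1 → loss $417.1.
$2665.8: truthful gives $0, deviation gives −$1005.4 → loss $1005.4.
$750.7: same outcome either way → loss $0.
$3758.6: truthful gives $0, deviation gives −$2098.2 → loss $2098.2.
Maximum loss: $2098.2.

$2098.2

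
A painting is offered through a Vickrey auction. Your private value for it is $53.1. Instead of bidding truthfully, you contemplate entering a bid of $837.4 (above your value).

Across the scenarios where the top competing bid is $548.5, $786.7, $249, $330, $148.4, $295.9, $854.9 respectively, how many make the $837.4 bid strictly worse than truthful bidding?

The deviation hurts exactly when the highest competing bid lies strictly between $53.1 and $837.4 — overbidding then wins at a price above your value.
$548.5: inside the interval → strictly worse (loss $495.4).
$786.7: inside the interval → strictly worse (loss $733.6).
$249: inside the interval → strictly worse (loss $195.9).
$330: inside the interval → strictly worse (loss $276.9).
$148.4: inside the interval → strictly worse (loss $95.3).
$295.9: inside the interval → strictly worse (loss $242.8).
$854.9: above both → same outcome either way.
Count: 6.

6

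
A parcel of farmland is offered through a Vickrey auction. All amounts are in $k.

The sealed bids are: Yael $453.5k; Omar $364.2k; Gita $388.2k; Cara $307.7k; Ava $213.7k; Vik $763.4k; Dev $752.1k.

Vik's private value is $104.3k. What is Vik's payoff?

Highest bid: Vik at $763.4k, so Vik wins.
Second-highest bid: Dev at $752.1k — that is the price the winner pays.
Vik's payoff = value − price = $104.3k − $752.1k = −$647.8k.

−$647.8k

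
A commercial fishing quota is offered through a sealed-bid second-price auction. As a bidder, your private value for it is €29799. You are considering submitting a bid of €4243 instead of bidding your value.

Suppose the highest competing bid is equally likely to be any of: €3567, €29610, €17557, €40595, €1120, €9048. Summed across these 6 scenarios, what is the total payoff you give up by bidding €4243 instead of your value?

€33182

The deviation costs you only when the competing bid falls strictly between €4243 and €29799; elsewhere both bids give the same outcome.
€3567: outcomes coincide → loss €0.
€29610: truthful payoff €189, deviation payoff €0 → loss €189.
€17557: truthful payoff €12242, deviation payoff €0 → loss €12242.
€40595: outcomes coincide → loss €0.
€1120: outcomes coincide → loss €0.
€9048: truthful payoff €20751, deviation payoff €0 → loss €20751.
Total loss = €189 + €12242 + €20751 = €33182.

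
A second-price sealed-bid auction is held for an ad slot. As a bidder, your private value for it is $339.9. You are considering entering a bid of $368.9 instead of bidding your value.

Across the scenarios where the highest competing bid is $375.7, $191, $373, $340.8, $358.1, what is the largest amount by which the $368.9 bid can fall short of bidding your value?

$18.2

$375.7: same outcome either way → loss $0.
$191: same outcome either way → loss $0.
$373: same outcome either way → loss $0.
$340.8: truthful gives $0, deviation gives −$0.9 → loss $0.9.
$358.1: truthful gives $0, deviation gives −$18.2 → loss $18.2.
Maximum loss: $18.2.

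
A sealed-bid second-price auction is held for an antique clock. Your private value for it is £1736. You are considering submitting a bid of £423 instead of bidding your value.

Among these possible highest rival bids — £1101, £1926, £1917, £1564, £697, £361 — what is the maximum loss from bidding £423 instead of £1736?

£1101: truthful gives £635, deviation gives £0 → loss £635.
£1926: same outcome either way → loss £0.
£1917: same outcome either way → loss £0.
£1564: truthful gives £172, deviation gives £0 → loss £172.
£697: truthful gives £1039, deviation gives £0 → loss £1039.
£361: same outcome either way → loss £0.
Maximum loss: £1039.

£1039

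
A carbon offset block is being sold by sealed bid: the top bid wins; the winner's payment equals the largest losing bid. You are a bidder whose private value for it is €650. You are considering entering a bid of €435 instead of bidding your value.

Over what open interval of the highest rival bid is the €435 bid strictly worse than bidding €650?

(€435, €650)

If the competing bid is below €435, both bids win at the same price — no difference.
If it is above €650, both bids lose — no difference.
If it lies strictly between €435 and €650, bidding your value wins at a price below your value (positive payoff) while bidding €435 loses (payoff 0).
So the deviation strictly hurts on the open interval (€435, €650).
Because the price is fixed by the runner-up's bid, deviating from your value can only change a good outcome into a bad one — never the reverse.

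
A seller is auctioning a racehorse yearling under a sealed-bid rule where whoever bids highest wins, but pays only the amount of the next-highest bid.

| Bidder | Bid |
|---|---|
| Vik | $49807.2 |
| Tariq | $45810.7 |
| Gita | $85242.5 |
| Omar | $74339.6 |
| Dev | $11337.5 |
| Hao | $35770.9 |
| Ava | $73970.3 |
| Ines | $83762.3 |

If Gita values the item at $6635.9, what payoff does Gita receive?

−$77126.4

Highest bid: Gita at $85242.5, so Gita wins.
Second-highest bid: Ines at $83762.3 — that is the price the winner pays.
Gita's payoff = value − price = $6635.9 − $83762.3 = −$77126.4.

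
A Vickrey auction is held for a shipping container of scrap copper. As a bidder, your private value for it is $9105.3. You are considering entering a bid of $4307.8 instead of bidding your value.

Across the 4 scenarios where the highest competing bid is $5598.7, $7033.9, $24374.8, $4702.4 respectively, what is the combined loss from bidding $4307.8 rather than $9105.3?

$9980.9

The deviation costs you only when the competing bid falls strictly between $4307.8 and $9105.3; elsewhere both bids give the same outcome.
$5598.7: truthful payoff $3506.6, deviation payoff $0 → loss $3506.6.
$7033.9: truthful payoff $2071.4, deviation payoff $0 → loss $2071.4.
$24374.8: outcomes coincide → loss $0.
$4702.4: truthful payoff $4402.9, deviation payoff $0 → loss $4402.9.
Total loss = $3506.6 + $2071.4 + $4402.9 = $9980.9.
Because the price is fixed by the runner-up's bid, deviating from your value can only change a good outcome into a bad one — never the reverse.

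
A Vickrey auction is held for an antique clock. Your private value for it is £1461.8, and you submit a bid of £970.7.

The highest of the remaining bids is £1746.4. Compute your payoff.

Your bid £970.7 is below the highest competing bid £1746.4, so you lose.
A losing bidder pays nothing and receives nothing: payoff = £0.

£0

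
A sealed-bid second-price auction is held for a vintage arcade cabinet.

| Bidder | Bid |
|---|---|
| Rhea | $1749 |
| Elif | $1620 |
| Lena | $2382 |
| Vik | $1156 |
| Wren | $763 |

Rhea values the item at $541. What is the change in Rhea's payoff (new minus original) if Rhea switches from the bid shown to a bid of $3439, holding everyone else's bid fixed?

−$1841

The highest bid among the other bidders is $2382; Rhea's bid doesn't change that.
Original bid $1749: Rhea is not highest (top rival bid is $2382); payoff $0.
Alternative bid $3439: Rhea is highest, pays the top rival bid $2382; payoff $541 − $2382 = −$1841.
Change in payoff = −$1841 − ($0) = −$1841.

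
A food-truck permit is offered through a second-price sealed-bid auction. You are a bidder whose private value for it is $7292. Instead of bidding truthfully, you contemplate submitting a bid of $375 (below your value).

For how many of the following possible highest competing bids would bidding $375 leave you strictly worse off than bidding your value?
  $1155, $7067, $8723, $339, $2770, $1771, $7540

The deviation hurts exactly when the highest competing bid lies strictly between $375 and $7292 — underbidding then forfeits a profitable win.
$1155: inside the interval → strictly worse (loss $6137).
$7067: inside the interval → strictly worse (loss $225).
$8723: above both → same outcome either way.
$339: below both → same outcome either way.
$2770: inside the interval → strictly worse (loss $4522).
$1771: inside the interval → strictly worse (loss $5521).
$7540: above both → same outcome either way.
Count: 4.

4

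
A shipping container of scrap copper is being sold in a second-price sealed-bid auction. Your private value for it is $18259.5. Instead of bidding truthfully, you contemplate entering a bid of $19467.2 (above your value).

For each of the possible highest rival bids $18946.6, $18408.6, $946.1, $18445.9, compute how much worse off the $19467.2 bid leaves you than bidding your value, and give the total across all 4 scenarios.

$1022.6

The deviation costs you only when the competing bid falls strictly between $18259.5 and $19467.2; elsewhere both bids give the same outcome.
$18946.6: truthful payoff $0, deviation payoff −$687.1 → loss $687.1.
$18408.6: truthful payoff $0, deviation payoff −$149.1 → loss $149.1.
$946.1: outcomes coincide → loss $0.
$18445.9: truthful payoff $0, deviation payoff −$186.4 → loss $186.4.
Total loss = $687.1 + $149.1 + $186.4 = $1022.6.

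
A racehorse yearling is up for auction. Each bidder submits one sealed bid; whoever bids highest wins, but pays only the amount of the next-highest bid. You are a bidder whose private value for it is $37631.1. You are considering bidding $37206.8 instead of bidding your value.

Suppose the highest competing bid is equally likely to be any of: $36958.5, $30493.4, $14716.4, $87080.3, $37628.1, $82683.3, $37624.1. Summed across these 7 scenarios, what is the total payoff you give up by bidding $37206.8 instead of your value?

The deviation costs you only when the competing bid falls strictly between $37206.8 and $37631.1; elsewhere both bids give the same outcome.
$36958.5: outcomes coincide → loss $0.
$30493.4: outcomes coincide → loss $0.
$14716.4: outcomes coincide → loss $0.
$87080.3: outcomes coincide → loss $0.
$37628.1: truthful payoff $3, deviation payoff $0 → loss $3.
$82683.3: outcomes coincide → loss $0.
$37624.1: truthful payoff $7, deviation payoff $0 → loss $7.
Total loss = $3 + $7 = $10.
Because the price is fixed by the runner-up's bid, deviating from your value can only change a good outcome into a bad one — never the reverse.

$10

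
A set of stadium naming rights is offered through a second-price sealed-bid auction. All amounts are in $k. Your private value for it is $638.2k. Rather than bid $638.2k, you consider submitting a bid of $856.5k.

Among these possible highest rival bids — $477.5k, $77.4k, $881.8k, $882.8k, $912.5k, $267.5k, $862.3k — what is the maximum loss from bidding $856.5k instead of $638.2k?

$0k

$477.5k: same outcome either way → loss $0k.
$77.4k: same outcome either way → loss $0k.
$881.8k: same outcome either way → loss $0k.
$882.8k: same outcome either way → loss $0k.
$912.5k: same outcome either way → loss $0k.
$267.5k: same outcome either way → loss $0k.
$862.3k: same outcome either way → loss $0k.
Maximum loss: $0k.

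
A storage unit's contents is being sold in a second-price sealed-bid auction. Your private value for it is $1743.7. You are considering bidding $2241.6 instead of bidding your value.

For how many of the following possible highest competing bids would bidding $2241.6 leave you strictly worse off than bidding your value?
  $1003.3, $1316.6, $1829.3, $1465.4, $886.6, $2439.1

The deviation hurts exactly when the highest competing bid lies strictly between $1743.7 and $2241.6 — overbidding then wins at a price above your value.
$1003.3: below both → same outcome either way.
$1316.6: below both → same outcome either way.
$1829.3: inside the interval → strictly worse (loss $85.6).
$1465.4: below both → same outcome either way.
$886.6: below both → same outcome either way.
$2439.1: above both → same outcome either way.
Count: 1.

1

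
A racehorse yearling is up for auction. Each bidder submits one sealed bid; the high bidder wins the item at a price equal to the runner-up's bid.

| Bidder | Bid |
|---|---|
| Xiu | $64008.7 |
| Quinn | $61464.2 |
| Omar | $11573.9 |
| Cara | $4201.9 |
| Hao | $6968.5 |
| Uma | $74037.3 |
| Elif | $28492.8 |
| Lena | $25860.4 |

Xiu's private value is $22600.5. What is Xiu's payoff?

$0

Highest bid: Uma at $74037.3, so Uma wins.
Second-highest bid: Xiu at $64008.7 — that is the price the winner pays.
Xiu did not win, so Xiu pays nothing and receives nothing: payoff $0.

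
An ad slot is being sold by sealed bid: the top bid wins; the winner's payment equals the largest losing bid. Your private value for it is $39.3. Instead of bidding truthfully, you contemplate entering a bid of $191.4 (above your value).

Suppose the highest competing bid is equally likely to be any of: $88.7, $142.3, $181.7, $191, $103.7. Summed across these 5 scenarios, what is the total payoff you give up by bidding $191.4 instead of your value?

The deviation costs you only when the competing bid falls strictly between $39.3 and $191.4; elsewhere both bids give the same outcome.
$88.7: truthful payoff $0, deviation payoff −$49.4 → loss $49.4.
$142.3: truthful payoff $0, deviation payoff −$103 → loss $103.
$181.7: truthful payoff $0, deviation payoff −$142.4 → loss $142.4.
$191: truthful payoff $0, deviation payoff −$151.7 → loss $151.7.
$103.7: truthful payoff $0, deviation payoff −$64.4 → loss $64.4.
Total loss = $49.4 + $103 + $142.4 + $151.7 + $64.4 = $510.9.

$510.9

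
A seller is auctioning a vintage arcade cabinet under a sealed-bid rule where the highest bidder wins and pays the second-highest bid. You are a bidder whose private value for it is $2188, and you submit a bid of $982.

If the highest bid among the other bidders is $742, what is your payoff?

Your bid $982 exceeds the highest competing bid $742, so you win.
In a second-price auction the winner pays the second-highest bid, $742.
Payoff = value − price = $2188 − $742 = $1446.

$1446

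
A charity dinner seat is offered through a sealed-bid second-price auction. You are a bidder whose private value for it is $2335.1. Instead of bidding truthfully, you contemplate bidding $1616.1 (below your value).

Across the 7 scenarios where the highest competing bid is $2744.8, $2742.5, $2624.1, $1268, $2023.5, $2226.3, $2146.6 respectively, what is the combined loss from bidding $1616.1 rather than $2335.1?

The deviation costs you only when the competing bid falls strictly between $1616.1 and $2335.1; elsewhere both bids give the same outcome.
$2744.8: outcomes coincide → loss $0.
$2742.5: outcomes coincide → loss $0.
$2624.1: outcomes coincide → loss $0.
$1268: outcomes coincide → loss $0.
$2023.5: truthful payoff $311.6, deviation payoff $0 → loss $311.6.
$2226.3: truthful payoff $108.8, deviation payoff $0 → loss $108.8.
$2146.6: truthful payoff $188.5, deviation payoff $0 → loss $188.5.
Total loss = $311.6 + $108.8 + $188.5 = $608.9.
Because the price is fixed by the runner-up's bid, deviating from your value can only change a good outcome into a bad one — never the reverse.

$608.9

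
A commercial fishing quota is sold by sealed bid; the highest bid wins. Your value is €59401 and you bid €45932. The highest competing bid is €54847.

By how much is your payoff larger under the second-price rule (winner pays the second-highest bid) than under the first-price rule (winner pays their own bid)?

Your bid €45932 is below €54847, so you lose under either rule.
Payoff is €0 in both cases; difference = €0.

€0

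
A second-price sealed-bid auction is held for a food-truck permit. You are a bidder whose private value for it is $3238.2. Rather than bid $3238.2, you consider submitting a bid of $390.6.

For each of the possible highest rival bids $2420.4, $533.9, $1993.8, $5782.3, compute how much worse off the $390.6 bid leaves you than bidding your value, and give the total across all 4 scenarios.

$4766.5

The deviation costs you only when the competing bid falls strictly between $390.6 and $3238.2; elsewhere both bids give the same outcome.
$2420.4: truthful payoff $817.8, deviation payoff $0 → loss $817.8.
$533.9: truthful payoff $2704.3, deviation payoff $0 → loss $2704.3.
$1993.8: truthful payoff $1244.4, deviation payoff $0 → loss $1244.4.
$5782.3: outcomes coincide → loss $0.
Total loss = $817.8 + $2704.3 + $1244.4 = $4766.5.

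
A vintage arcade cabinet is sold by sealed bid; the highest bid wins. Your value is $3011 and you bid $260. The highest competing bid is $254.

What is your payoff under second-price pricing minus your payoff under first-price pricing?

$6

You have the highest bid, so you win under either rule.
Second-price: pay $254 → payoff $2757.
First-price: pay your own bid $260 → payoff $2751.
Difference = $2757 − ($2751) = $6.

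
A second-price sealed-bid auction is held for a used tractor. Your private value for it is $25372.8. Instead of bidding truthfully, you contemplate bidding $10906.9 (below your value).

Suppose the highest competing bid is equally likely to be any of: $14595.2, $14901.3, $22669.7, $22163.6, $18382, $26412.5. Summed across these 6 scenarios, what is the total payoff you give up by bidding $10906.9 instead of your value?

The deviation costs you only when the competing bid falls strictly between $10906.9 and $25372.8; elsewhere both bids give the same outcome.
$14595.2: truthful payoff $10777.6, deviation payoff $0 → loss $10777.6.
$14901.3: truthful payoff $10471.5, deviation payoff $0 → loss $10471.5.
$22669.7: truthful payoff $2703.1, deviation payoff $0 → loss $2703.1.
$22163.6: truthful payoff $3209.2, deviation payoff $0 → loss $3209.2.
$18382: truthful payoff $6990.8, deviation payoff $0 → loss $6990.8.
$26412.5: outcomes coincide → loss $0.
Total loss = $10777.6 + $10471.5 + $2703.1 + $3209.2 + $6990.8 = $34152.2.
In a second-price auction your bid sets only whether you win, not what you pay, so bidding your true value is weakly dominant.

$34152.2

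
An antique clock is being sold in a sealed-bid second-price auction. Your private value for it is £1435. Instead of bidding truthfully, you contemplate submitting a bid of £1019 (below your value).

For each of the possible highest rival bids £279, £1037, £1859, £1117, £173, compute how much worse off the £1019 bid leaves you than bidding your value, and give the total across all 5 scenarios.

The deviation costs you only when the competing bid falls strictly between £1019 and £1435; elsewhere both bids give the same outcome.
£279: outcomes coincide → loss £0.
£1037: truthful payoff £398, deviation payoff £0 → loss £398.
£1859: outcomes coincide → loss £0.
£1117: truthful payoff £318, deviation payoff £0 → loss £318.
£173: outcomes coincide → loss £0.
Total loss = £398 + £318 = £716.

£716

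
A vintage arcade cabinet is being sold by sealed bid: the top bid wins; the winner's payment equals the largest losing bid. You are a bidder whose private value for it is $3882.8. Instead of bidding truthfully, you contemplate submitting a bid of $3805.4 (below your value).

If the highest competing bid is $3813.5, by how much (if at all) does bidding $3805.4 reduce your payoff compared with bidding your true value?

Bidding your value $3882.8: you win (since $3882.8 > $3813.5) and pay $3813.5. Payoff $69.3.
Bidding $3805.4: you lose. Payoff $0.
The competing bid $3813.5 lies between your shaded bid and your value, so underbidding forfeits an item you could have won at a profitable price.
Loss from deviating = $69.3 − ($0) = $69.3.

$69.3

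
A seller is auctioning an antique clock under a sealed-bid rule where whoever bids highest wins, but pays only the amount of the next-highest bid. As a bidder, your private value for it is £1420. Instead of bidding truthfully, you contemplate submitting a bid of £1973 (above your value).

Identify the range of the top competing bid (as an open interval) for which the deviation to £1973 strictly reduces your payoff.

(£1420, £1973)

If the competing bid is below £1420, both bids win at the same price — no difference.
If it is above £1973, both bids lose — no difference.
If it lies strictly between £1420 and £1973, bidding your value loses (payoff 0) while bidding £1973 wins at a price above your value (payoff negative).
So the deviation strictly hurts on the open interval (£1420, £1973).
Truthful bidding weakly dominates here: raising your bid can only win items priced above your value, and lowering it can only forfeit items priced below.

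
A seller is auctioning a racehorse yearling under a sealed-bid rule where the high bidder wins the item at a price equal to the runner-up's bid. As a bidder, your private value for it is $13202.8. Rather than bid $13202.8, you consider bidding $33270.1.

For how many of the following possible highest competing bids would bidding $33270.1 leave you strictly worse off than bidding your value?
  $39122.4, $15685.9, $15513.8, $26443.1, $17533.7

The deviation hurts exactly when the highest competing bid lies strictly between $13202.8 and $33270.1 — overbidding then wins at a price above your value.
$39122.4: above both → same outcome either way.
$15685.9: inside the interval → strictly worse (loss $2483.1).
$15513.8: inside the interval → strictly worse (loss $2311).
$26443.1: inside the interval → strictly worse (loss $13240.3).
$17533.7: inside the interval → strictly worse (loss $4330.9).
Count: 4.

4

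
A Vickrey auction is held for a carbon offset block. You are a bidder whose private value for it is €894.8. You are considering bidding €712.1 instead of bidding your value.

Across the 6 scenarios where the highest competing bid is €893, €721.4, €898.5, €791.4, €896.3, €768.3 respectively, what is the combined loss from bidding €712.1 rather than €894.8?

€405.1

The deviation costs you only when the competing bid falls strictly between €712.1 and €894.8; elsewhere both bids give the same outcome.
€893: truthful payoff €1.8, deviation payoff €0 → loss €1.8.
€721.4: truthful payoff €173.4, deviation payoff €0 → loss €173.4.
€898.5: outcomes coincide → loss €0.
€791.4: truthful payoff €103.4, deviation payoff €0 → loss €103.4.
€896.3: outcomes coincide → loss €0.
€768.3: truthful payoff €126.5, deviation payoff €0 → loss €126.5.
Total loss = €1.8 + €173.4 + €103.4 + €126.5 = €405.1.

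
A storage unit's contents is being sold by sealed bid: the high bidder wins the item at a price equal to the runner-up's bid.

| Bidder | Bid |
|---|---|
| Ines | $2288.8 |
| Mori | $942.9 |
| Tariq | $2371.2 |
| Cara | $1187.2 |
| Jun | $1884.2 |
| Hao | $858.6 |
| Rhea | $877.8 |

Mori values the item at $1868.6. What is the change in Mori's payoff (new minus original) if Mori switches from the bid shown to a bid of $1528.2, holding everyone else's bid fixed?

$0

The highest bid among the other bidders is $2371.2; Mori's bid doesn't change that.
Original bid $942.9: Mori is not highest (top rival bid is $2371.2); payoff $0.
Alternative bid $1528.2: Mori is not highest (top rival bid is $2371.2); payoff $0.
Change in payoff = $0 − ($0) = $0.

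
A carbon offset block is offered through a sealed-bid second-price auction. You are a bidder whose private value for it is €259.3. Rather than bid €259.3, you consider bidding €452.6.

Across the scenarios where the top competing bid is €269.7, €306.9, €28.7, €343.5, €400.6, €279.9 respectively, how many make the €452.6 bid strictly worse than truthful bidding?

5

The deviation hurts exactly when the highest competing bid lies strictly between €259.3 and €452.6 — overbidding then wins at a price above your value.
€269.7: inside the interval → strictly worse (loss €10.4).
€306.9: inside the interval → strictly worse (loss €47.6).
€28.7: below both → same outcome either way.
€343.5: inside the interval → strictly worse (loss €84.2).
€400.6: inside the interval → strictly worse (loss €141.3).
€279.9: inside the interval → strictly worse (loss €20.6).
Count: 5.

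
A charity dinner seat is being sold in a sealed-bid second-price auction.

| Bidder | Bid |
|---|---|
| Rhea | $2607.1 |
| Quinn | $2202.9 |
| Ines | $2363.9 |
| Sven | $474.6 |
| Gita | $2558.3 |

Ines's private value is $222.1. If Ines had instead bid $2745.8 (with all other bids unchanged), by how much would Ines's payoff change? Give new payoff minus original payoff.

−$2385

The highest bid among the other bidders is $2607.1; Ines's bid doesn't change that.
Original bid $2363.9: Ines is not highest (top rival bid is $2607.1); payoff $0.
Alternative bid $2745.8: Ines is highest, pays the top rival bid $2607.1; payoff $222.1 − $2607.1 = −$2385.
Change in payoff = −$2385 − ($0) = −$2385.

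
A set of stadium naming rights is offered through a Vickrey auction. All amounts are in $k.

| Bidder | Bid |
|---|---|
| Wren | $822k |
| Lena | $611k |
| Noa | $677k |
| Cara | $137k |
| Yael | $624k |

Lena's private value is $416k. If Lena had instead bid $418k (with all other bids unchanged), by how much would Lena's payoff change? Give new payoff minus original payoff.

$0k

The highest bid among the other bidders is $822k; Lena's bid doesn't change that.
Original bid $611k: Lena is not highest (top rival bid is $822k); payoff $0k.
Alternative bid $418k: Lena is not highest (top rival bid is $822k); payoff $0k.
Change in payoff = $0k − ($0k) = $0k.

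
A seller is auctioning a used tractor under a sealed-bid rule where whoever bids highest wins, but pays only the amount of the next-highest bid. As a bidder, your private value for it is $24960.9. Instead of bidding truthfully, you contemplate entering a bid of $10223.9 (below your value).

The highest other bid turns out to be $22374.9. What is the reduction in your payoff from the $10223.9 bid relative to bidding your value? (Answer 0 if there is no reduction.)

$2586

Bidding your value $24960.9: you win (since $24960.9 > $22374.9) and pay $22374.9. Payoff $2586.
Bidding $10223.9: you lose. Payoff $0.
The competing bid $22374.9 lies between your shaded bid and your value, so underbidding forfeits an item you could have won at a profitable price.
Loss from deviating = $2586 − ($0) = $2586.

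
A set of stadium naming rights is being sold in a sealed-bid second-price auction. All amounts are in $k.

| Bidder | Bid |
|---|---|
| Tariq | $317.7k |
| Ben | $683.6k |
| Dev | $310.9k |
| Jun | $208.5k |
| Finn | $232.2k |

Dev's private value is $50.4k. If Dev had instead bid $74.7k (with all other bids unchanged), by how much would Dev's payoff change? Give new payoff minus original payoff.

$0k

The highest bid among the other bidders is $683.6k; Dev's bid doesn't change that.
Original bid $310.9k: Dev is not highest (top rival bid is $683.6k); payoff $0k.
Alternative bid $74.7k: Dev is not highest (top rival bid is $683.6k); payoff $0k.
Change in payoff = $0k − ($0k) = $0k.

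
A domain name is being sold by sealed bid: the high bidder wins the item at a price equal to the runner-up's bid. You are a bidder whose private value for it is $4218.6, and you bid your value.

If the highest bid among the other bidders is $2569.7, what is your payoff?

Your bid $4218.6 exceeds the highest competing bid $2569.7, so you win.
In a second-price auction the winner pays the second-highest bid, $2569.7.
Payoff = value − price = $4218.6 − $2569.7 = $1648.9.

$1648.9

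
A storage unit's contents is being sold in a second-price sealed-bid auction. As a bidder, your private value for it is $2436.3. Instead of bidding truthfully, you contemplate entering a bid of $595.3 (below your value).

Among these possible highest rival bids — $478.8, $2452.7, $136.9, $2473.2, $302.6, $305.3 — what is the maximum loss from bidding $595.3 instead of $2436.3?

$0

$478.8: same outcome either way → loss $0.
$2452.7: same outcome either way → loss $0.
$136.9: same outcome either way → loss $0.
$2473.2: same outcome either way → loss $0.
$302.6: same outcome either way → loss $0.
$305.3: same outcome either way → loss $0.
Maximum loss: $0.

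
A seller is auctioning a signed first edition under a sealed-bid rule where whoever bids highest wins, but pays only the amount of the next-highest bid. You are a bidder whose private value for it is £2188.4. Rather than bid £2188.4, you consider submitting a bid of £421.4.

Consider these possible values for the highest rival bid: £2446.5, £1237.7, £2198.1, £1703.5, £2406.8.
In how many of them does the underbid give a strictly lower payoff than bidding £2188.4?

The deviation hurts exactly when the highest competing bid lies strictly between £421.4 and £2188.4 — underbidding then forfeits a profitable win.
£2446.5: above both → same outcome either way.
£1237.7: inside the interval → strictly worse (loss £950.7).
£2198.1: above both → same outcome either way.
£1703.5: inside the interval → strictly worse (loss £484.9).
£2406.8: above both → same outcome either way.
Count: 2.

2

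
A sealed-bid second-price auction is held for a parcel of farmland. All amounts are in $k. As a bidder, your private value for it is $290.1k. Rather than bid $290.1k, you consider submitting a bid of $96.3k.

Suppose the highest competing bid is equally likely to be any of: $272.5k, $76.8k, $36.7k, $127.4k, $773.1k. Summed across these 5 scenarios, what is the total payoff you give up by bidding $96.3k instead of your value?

The deviation costs you only when the competing bid falls strictly between $96.3k and $290.1k; elsewhere both bids give the same outcome.
$272.5k: truthful payoff $17.6k, deviation payoff $0k → loss $17.6k.
$76.8k: outcomes coincide → loss $0k.
$36.7k: outcomes coincide → loss $0k.
$127.4k: truthful payoff $162.7k, deviation payoff $0k → loss $162.7k.
$773.1k: outcomes coincide → loss $0k.
Total loss = $17.6k + $162.7k = $180.3k.
In a second-price auction your bid sets only whether you win, not what you pay, so bidding your true value is weakly dominant.

$180.3k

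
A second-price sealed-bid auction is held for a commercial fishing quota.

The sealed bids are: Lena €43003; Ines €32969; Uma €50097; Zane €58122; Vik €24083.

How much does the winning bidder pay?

Highest bid: Zane at €58122, so Zane wins.
Second-highest bid: Uma at €50097 — that is the price the winner pays.

€50097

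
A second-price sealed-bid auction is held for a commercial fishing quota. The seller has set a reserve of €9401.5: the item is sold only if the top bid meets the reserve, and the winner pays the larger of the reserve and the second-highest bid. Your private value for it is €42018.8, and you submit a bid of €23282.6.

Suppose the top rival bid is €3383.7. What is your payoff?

Your bid €23282.6 is the highest and exceeds the reserve.
Price = max(second-highest bid, reserve) = max(€3383.7, €9401.5) = €9401.5.
Payoff = €42018.8 − €9401.5 = €32617.3.

€32617.3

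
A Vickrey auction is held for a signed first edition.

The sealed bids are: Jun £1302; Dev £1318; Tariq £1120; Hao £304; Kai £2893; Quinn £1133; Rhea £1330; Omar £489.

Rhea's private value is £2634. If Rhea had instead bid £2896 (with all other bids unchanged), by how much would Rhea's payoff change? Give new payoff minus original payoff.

−£259

The highest bid among the other bidders is £2893; Rhea's bid doesn't change that.
Original bid £1330: Rhea is not highest (top rival bid is £2893); payoff £0.
Alternative bid £2896: Rhea is highest, pays the top rival bid £2893; payoff £2634 − £2893 = −£259.
Change in payoff = −£259 − (£0) = −£259.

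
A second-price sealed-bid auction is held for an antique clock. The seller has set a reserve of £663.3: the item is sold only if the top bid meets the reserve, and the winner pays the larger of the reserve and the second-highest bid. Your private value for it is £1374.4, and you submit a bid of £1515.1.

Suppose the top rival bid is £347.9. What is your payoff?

Your bid £1515.1 is the highest and exceeds the reserve.
Price = max(second-highest bid, reserve) = max(£347.9, £663.3) = £663.3.
Payoff = £1374.4 − £663.3 = £711.1.

£711.1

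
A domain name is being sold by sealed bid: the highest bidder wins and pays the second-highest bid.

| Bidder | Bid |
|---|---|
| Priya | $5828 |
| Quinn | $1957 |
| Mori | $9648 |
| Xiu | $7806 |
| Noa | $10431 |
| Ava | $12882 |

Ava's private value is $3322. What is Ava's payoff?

−$7109

Highest bid: Ava at $12882, so Ava wins.
Second-highest bid: Noa at $10431 — that is the price the winner pays.
Ava's payoff = value − price = $3322 − $10431 = −$7109.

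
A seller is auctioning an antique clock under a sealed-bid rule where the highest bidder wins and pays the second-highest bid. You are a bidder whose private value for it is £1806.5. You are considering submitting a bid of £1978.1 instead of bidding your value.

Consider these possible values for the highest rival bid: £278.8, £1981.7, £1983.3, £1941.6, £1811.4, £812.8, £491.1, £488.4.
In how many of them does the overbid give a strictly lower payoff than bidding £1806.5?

The deviation hurts exactly when the highest competing bid lies strictly between £1806.5 and £1978.1 — overbidding then wins at a price above your value.
£278.8: below both → same outcome either way.
£1981.7: above both → same outcome either way.
£1983.3: above both → same outcome either way.
£1941.6: inside the interval → strictly worse (loss £135.1).
£1811.4: inside the interval → strictly worse (loss £4.9).
£812.8: below both → same outcome either way.
£491.1: below both → same outcome either way.
£488.4: below both → same outcome either way.
Count: 2.

2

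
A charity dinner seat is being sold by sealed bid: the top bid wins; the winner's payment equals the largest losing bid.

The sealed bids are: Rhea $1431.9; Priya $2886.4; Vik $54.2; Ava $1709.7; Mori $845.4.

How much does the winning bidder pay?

$1709.7

Highest bid: Priya at $2886.4, so Priya wins.
Second-highest bid: Ava at $1709.7 — that is the price the winner pays.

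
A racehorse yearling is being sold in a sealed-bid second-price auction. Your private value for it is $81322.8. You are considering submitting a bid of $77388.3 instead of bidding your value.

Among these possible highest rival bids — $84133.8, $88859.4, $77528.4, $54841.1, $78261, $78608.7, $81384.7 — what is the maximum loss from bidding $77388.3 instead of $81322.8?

$84133.8: same outcome either way → loss $0.
$88859.4: same outcome either way → loss $0.
$77528.4: truthful gives $3794.4, deviation gives $0 → loss $3794.4.
$54841.1: same outcome either way → loss $0.
$78261: truthful gives $3061.8, deviation gives $0 → loss $3061.8.
$78608.7: truthful gives $2714.1, deviation gives $0 → loss $2714.1.
$81384.7: same outcome either way → loss $0.
Maximum loss: $3794.4.

$3794.4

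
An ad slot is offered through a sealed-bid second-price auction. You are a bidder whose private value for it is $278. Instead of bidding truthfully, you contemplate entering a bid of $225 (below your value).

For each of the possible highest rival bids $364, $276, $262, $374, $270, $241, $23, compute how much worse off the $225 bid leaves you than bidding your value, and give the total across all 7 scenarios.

$63

The deviation costs you only when the competing bid falls strictly between $225 and $278; elsewhere both bids give the same outcome.
$364: outcomes coincide → loss $0.
$276: truthful payoff $2, deviation payoff $0 → loss $2.
$262: truthful payoff $16, deviation payoff $0 → loss $16.
$374: outcomes coincide → loss $0.
$270: truthful payoff $8, deviation payoff $0 → loss $8.
$241: truthful payoff $37, deviation payoff $0 → loss $37.
$23: outcomes coincide → loss $0.
Total loss = $2 + $16 + $8 + $37 = $63.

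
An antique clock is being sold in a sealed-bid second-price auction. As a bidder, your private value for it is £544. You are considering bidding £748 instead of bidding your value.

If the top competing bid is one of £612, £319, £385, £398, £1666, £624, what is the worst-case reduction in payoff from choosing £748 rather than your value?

£612: truthful gives £0, deviation gives −£68 → loss £68.
£319: same outcome either way → loss £0.
£385: same outcome either way → loss £0.
£398: same outcome either way → loss £0.
£1666: same outcome either way → loss £0.
£624: truthful gives £0, deviation gives −£80 → loss £80.
Maximum loss: £80.

£80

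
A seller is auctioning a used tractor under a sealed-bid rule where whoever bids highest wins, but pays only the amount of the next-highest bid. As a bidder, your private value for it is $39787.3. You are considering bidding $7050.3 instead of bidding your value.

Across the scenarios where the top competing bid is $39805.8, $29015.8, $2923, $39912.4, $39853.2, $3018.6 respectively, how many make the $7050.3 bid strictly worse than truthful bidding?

1

The deviation hurts exactly when the highest competing bid lies strictly between $7050.3 and $39787.3 — underbidding then forfeits a profitable win.
$39805.8: above both → same outcome either way.
$29015.8: inside the interval → strictly worse (loss $10771.5).
$2923: below both → same outcome either way.
$39912.4: above both → same outcome either way.
$39853.2: above both → same outcome either way.
$3018.6: below both → same outcome either way.
Count: 1.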